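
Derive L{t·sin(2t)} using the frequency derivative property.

L{sin(2t)} = 2/(s² + 4). By L{t·f(t)} = -F'(s): -d/ds[2/(s² + 4)] = -(2)·(-2s)/(s² + 4)² = 4s/(s² + 4)²

Final answer: 4s/(s² + 4)²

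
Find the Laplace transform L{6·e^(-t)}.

L{e^(at)} = 1/(s-a), so L{e^(-t)} = 1/(s+1). Then L{6·e^(-t)} = 6/(s+1)

Final answer: 6/(s+1)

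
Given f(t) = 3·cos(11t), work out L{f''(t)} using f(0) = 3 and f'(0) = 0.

F(s) = 3s/(s² + 121). L{f''(t)} = s²F(s) - sf(0) - f'(0) = 3s³/(s² + 121) - 3s = (3s³ - 3s(s² + 121))/(s² + 121) = -363s/(s² + 121)

Final answer: -363s/(s² + 121)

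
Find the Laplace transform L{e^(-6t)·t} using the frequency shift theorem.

L{e^(at)·t^n} = n!/(s-a)^(n+1), so L{e^(-6t)·t} = 1/(s+6)^2

Final answer: 1/(s+6)^2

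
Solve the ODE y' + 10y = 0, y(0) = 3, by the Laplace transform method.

L{y'} + 10L{y} = 0. sY - 3 + 10Y = 0. Y(s+10) = 3. Y = 3/(s+10)

Final answer: y(t) = 3e^(-10t)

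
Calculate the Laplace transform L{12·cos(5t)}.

L{cos(ωt)} = s/(s² + ω²), so L{cos(5t)} = s/(s² + 25). Then L{12·cos(5t)} = 12·s/(s² + 25) = 12s/(s² + 25)

Final answer: 12s/(s² + 25)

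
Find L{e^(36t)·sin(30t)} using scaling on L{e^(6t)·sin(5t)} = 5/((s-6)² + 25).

Scaling with a=6: L{e^(36t)·sin(30t)} = (1/6) · 5/((s/6-6)² + 25). Simplifying: 30/((s-36)² + 900)

Final answer: 30/((s-36)² + 900)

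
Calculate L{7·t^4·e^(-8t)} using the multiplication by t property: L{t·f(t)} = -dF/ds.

Using L{t^n·e^(at)} = n!/(s-a)^(n+1), L{t^4·e^(-8t)} = 24/(s+8)^5, so L{7·t^4·e^(-8t)} = 7·24/(s+8)^5 = 168/(s+8)^5

Final answer: 168/(s+8)^5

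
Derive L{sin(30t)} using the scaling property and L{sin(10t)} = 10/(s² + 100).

Using L{f(at)} = (1/a)F(s/a) with a=3: L{sin(30t)} = (1/3) · 10/((s/3)² + 100) = (1/3) · 10·9/(s² + 900) = 30/(s² + 900)

Final answer: 30/(s² + 900)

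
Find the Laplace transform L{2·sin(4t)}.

L{sin(ωt)} = ω/(s² + ω²), so L{sin(4t)} = 4/(s² + 16). Then L{2·sin(4t)} = 2·4/(s² + 16) = 8/(s² + 16)

Final answer: 8/(s² + 16)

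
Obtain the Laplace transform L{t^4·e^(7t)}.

L{t^n·e^(at)} = n!/(s-a)^(n+1), so L{t^4·e^(7t)} = 24/(s-7)^5

Final answer: 24/(s-7)^5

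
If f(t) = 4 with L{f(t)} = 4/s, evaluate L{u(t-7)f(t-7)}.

Time shift theorem: L{u(t-a)f(t-a)} = e^(-as)F(s). Here a=7, F(s) = 4/s, so L{u(t-7)f(t-7)} = e^(-7s)·4/s

Final answer: e^(-7s)·4/s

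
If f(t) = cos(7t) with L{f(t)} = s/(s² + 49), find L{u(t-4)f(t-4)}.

Time shift theorem: L{u(t-a)f(t-a)} = e^(-as)F(s). Here a=4, F(s) = s/(s² + 49), so L{u(t-4)f(t-4)} = e^(-4s)·s/(s² + 49)

Final answer: e^(-4s)·s/(s² + 49)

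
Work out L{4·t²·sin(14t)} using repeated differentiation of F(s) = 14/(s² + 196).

F(s) = 14/(s² + 196). F'(s) = -28s/(s² + 196)². F''(s) = -28(196 - 3s²)/(s² + 196)³ = (84s² - 5488)/(s² + 196)³. So L{t²·sin(14t)} = (-1)² F''(s) = (84s² - 5488)/(s² + 196)³. Then L{4·t²·sin(14t)} = 4·(84s² - 5488)/(s² + 196)³ = (336s² - 21952)/(s² + 196)³

Final answer: (336s² - 21952)/(s² + 196)³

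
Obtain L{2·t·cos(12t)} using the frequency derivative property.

L{cos(12t)} = s/(s² + 144). Derivative: d/ds[s/(s² + 144)] = [(s² + 144) - s·2s]/(s² + 144)² = (144 - s²)/(s² + 144)². So L{t·cos(12t)} = -F'(s) = (s² - 144)/(s² + 144)². Then L{2·t·cos(12t)} = 2·(s² - 144)/(s² + 144)²

Final answer: 2·(s² - 144)/(s² + 144)²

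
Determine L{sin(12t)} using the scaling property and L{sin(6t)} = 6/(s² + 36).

Using L{f(at)} = (1/a)F(s/a) with a=2: L{sin(12t)} = (1/2) · 6/((s/2)² + 36) = (1/2) · 6·4/(s² + 144) = 12/(s² + 144)

Final answer: 12/(s² + 144)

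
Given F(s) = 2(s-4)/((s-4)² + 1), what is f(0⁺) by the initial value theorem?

f(0⁺) = lim_{s→∞} sF(s) = lim_{s→∞} 2s(s-4)/((s-4)² + 1) = 2

Final answer: 2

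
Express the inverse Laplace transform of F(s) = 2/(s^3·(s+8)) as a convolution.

2/(s^3·(s+8)) = (2/s^3)·(1/(s+8)) = L{t^2}·L{e^(-8t)}. So f(t) = t^2*e^(-8t) = ∫₀ᵗ τ^2·e^(-8(t-τ)) dτ

Final answer: ∫₀ᵗ τ^2·e^(-8(t-τ)) dτ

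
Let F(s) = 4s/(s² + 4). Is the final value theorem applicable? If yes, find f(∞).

The final value theorem requires all poles of sF(s) in the left half-plane. sF(s) = 4s²/(s² + 4) has poles at s = ±2i (imaginary axis). Theorem does NOT apply (oscillatory system).

Final answer: Not applicable (oscillatory)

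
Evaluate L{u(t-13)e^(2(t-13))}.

u(t-a)f(t-a) with f(t)=e^(2t). L{e^(2t)} = 1/(s-2). By time shift: e^(-13s)/(s-2)

Final answer: e^(-13s)/(s-2)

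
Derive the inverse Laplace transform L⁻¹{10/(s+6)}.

L⁻¹{1/(s-a)} = e^(at), so L⁻¹{1/(s+6)} = e^(-6t), and L⁻¹{10/(s+6)} = 10·e^(-6t)

Final answer: 10·e^(-6t)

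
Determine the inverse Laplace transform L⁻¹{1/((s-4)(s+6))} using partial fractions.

Decompose: A/(s-4) + B/(s+6). A = 1/10, B = -1/10. f(t) = (e^(4t) - e^(-6t))/10

Final answer: (e^(4t) - e^(-6t))/10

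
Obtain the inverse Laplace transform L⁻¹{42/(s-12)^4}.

L⁻¹{n!/(s-a)^(n+1)} = t^n·e^(at) with n=3, a=12. So L⁻¹{6/(s-12)^4} = t^3·e^(12t), and L⁻¹{42/(s-12)^4} = (42/6)·t^3·e^(12t) = 7·t^3·e^(12t)

Final answer: 7·t^3·e^(12t)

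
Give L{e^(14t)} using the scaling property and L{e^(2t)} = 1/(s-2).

Using L{f(at)} = (1/a)F(s/a) with a=7 and f(t) = e^(2t): L{e^(14t)} = (1/7) · 1/((s/7)-2) = (1/7) · 7/(s-14) = 1/(s-14)

Final answer: 1/(s-14)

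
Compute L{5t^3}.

L{t^n} = n!/s^(n+1). So L{5t^3} = 5·3!/s^4 = 30/s^4

Final answer: 30/s^4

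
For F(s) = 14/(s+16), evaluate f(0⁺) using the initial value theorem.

f(0⁺) = lim_{s→∞} s·14/(s+16) = lim_{s→∞} 14s/(s+16) = 14

Final answer: 14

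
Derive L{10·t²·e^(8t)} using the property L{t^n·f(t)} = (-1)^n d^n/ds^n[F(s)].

L{e^(8t)} = 1/(s-8). d/ds[1/(s-8)] = -1/(s-8)². d²/ds²[1/(s-8)] = 2/(s-8)³. So L{t²·e^(8t)} = (-1)² · 2/(s-8)³ = 2/(s-8)³. Then L{10·t²·e^(8t)} = 10·2/(s-8)³ = 20/(s-8)³

Final answer: 20/(s-8)³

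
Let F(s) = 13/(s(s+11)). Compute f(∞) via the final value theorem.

f(∞) = lim_{s→0} s·13/(s(s+11)) = lim_{s→0} 13/(s+11) = 13/11 = 13/11

Final answer: 13/11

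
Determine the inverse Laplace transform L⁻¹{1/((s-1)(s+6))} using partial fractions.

Decompose: A/(s-1) + B/(s+6). A = 1/7, B = -1/7. f(t) = (e^t - e^(-6t))/7

Final answer: (e^t - e^(-6t))/7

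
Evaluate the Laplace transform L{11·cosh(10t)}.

L{cosh(ωt)} = s/(s² - ω²), so L{cosh(10t)} = s/(s² - 100). Then L{11·cosh(10t)} = 11·s/(s² - 100) = 11s/(s² - 100)

Final answer: 11s/(s² - 100)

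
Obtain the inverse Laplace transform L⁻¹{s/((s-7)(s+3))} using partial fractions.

Using partial fractions, f(t) = (7e^(7t) + 3e^(-3t))/10

Final answer: (7e^(7t) + 3e^(-3t))/10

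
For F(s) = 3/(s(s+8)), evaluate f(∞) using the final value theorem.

f(∞) = lim_{s→0} s·3/(s(s+8)) = lim_{s→0} 3/(s+8) = 3/8 = 3/8

Final answer: 3/8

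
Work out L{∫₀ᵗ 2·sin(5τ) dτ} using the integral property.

L{∫₀ᵗ f(τ)dτ} = F(s)/s with F(s) = 10/(s² + 25), so the result is (10/(s² + 25))/s = 10/(s(s² + 25))

Final answer: 10/(s(s² + 25))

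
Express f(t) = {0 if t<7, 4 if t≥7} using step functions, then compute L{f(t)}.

f(t) = 4·u(t-7). L{u(t-7)} = e^(-7s)/s, so L{f(t)} = 4·e^(-7s)/s

Final answer: 4·e^(-7s)/s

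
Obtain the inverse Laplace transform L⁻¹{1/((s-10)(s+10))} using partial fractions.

Decompose: A/(s-10) + B/(s+10). A = 1/20, B = -1/20. f(t) = (e^(10t) - e^(-10t))/20

Final answer: (e^(10t) - e^(-10t))/20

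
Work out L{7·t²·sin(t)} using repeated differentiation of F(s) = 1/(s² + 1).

F(s) = 1/(s² + 1). F'(s) = -2s/(s² + 1)². F''(s) = -2(1 - 3s²)/(s² + 1)³ = (6s² - 2)/(s² + 1)³. So L{t²·sin(t)} = (-1)² F''(s) = (6s² - 2)/(s² + 1)³. Then L{7·t²·sin(t)} = 7·(6s² - 2)/(s² + 1)³ = (42s² - 14)/(s² + 1)³

Final answer: (42s² - 14)/(s² + 1)³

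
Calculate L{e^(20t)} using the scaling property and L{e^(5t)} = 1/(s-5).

Using L{f(at)} = (1/a)F(s/a) with a=4 and f(t) = e^(5t): L{e^(20t)} = (1/4) · 1/((s/4)-5) = (1/4) · 4/(s-20) = 1/(s-20)

Final answer: 1/(s-20)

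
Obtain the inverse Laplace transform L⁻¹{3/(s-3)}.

L⁻¹{1/(s-a)} = e^(at), so L⁻¹{1/(s-3)} = e^(3t), and L⁻¹{3/(s-3)} = 3·e^(3t)

Final answer: 3·e^(3t)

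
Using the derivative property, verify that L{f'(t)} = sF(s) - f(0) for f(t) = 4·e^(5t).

f'(t) = 20e^(5t). Direct: L{f'(t)} = 20/(s-5). Property: s·4/(s-5) - 4 = (4s - 4(s-5))/(s-5) = 20/(s-5). ✓

Final answer: 20/(s-5)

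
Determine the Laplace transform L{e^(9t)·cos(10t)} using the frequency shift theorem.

Frequency shift: L{e^(at)f(t)} = F(s-a). L{e^(9t)·cos(10t)} = (s-9)/((s-9)² + 100)

Final answer: (s-9)/((s-9)² + 100)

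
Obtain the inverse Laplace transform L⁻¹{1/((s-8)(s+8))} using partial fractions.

Decompose: A/(s-8) + B/(s+8). A = 1/16, B = -1/16. f(t) = (e^(8t) - e^(-8t))/16

Final answer: (e^(8t) - e^(-8t))/16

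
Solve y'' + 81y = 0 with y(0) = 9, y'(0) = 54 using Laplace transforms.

L{y''} + 81L{y} = 0. s²Y - 9s - 54 + 81Y = 0. Y(s² + 81) = 9s + 54. Y = (9s + 54)/(s² + 81). Inverting: y(t) = 9cos(9t) + 6sin(9t)

Final answer: y(t) = 9cos(9t) + 6sin(9t)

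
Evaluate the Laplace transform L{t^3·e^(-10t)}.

L{t^n·e^(at)} = n!/(s-a)^(n+1), so L{t^3·e^(-10t)} = 6/(s+10)^4

Final answer: 6/(s+10)^4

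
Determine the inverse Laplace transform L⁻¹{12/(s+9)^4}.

L⁻¹{n!/(s-a)^(n+1)} = t^n·e^(at) with n=3, a=-9. So L⁻¹{6/(s+9)^4} = t^3·e^(-9t), and L⁻¹{12/(s+9)^4} = (12/6)·t^3·e^(-9t) = 2·t^3·e^(-9t)

Final answer: 2·t^3·e^(-9t)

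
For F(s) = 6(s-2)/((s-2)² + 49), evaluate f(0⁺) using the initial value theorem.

f(0⁺) = lim_{s→∞} sF(s) = lim_{s→∞} 6s(s-2)/((s-2)² + 49) = 6

Final answer: 6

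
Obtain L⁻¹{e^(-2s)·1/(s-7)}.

L⁻¹{1/(s-7)} = e^(7t). By the time shift theorem, L⁻¹{e^(-as)F(s)} = u(t-a)f(t-a) with a=2, so L⁻¹{e^(-2s)·1/(s-7)} = u(t-2)·e^(7(t-2))

Final answer: u(t-2)·e^(7(t-2))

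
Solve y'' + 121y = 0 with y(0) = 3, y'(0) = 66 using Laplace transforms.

L{y''} + 121L{y} = 0. s²Y - 3s - 66 + 121Y = 0. Y(s² + 121) = 3s + 66. Y = (3s + 66)/(s² + 121). Inverting: y(t) = 3cos(11t) + 6sin(11t)

Final answer: y(t) = 3cos(11t) + 6sin(11t)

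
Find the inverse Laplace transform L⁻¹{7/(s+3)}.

L⁻¹{1/(s-a)} = e^(at), so L⁻¹{1/(s+3)} = e^(-3t), and L⁻¹{7/(s+3)} = 7·e^(-3t)

Final answer: 7·e^(-3t)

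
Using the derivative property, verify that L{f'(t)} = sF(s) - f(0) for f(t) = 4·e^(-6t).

f'(t) = -24e^(-6t). Direct: L{f'(t)} = -24/(s+6). Property: s·4/(s+6) - 4 = (4s - 4(s+6))/(s+6) = -24/(s+6). ✓

Final answer: -24/(s+6)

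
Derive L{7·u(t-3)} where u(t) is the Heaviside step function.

L{u(t-a)} = e^(-as)/s. Here a=3, so L{u(t-3)} = e^(-3s)/s, and L{7·u(t-3)} = 7·e^(-3s)/s

Final answer: 7·e^(-3s)/s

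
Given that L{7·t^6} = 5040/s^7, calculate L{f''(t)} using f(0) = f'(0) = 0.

L{f''(t)} = s²F(s) - sf(0) - f'(0) = s²·5040/s^7 - 0 - 0 = 5040/s^5

Final answer: 5040/s^5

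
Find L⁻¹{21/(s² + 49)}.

This is the form c·a/(s² + a²) with a = 7, c = 3. L⁻¹ = 3·sin(7t)

Final answer: 3·sin(7t)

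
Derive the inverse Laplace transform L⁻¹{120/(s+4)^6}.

L⁻¹{n!/(s-a)^(n+1)} = t^n·e^(at), so L⁻¹{120/(s+4)^6} = t^5·e^(-4t)

Final answer: t^5·e^(-4t)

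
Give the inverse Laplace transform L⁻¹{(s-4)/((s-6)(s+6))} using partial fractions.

Using partial fractions, f(t) = (2e^(6t) + 10e^(-6t))/12

Final answer: (2e^(6t) + 10e^(-6t))/12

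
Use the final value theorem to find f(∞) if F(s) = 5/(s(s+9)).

f(∞) = lim_{s→0} s·5/(s(s+9)) = lim_{s→0} 5/(s+9) = 5/9 = 5/9

Final answer: 5/9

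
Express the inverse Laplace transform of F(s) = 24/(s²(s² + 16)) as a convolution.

24/(s²(s² + 16)) = (1/s²)·(24/(s² + 16)) = L{t}·L{6·sin(4t)}. So f(t) = t*(6·sin(4t)) = ∫₀ᵗ 6τ·sin(4(t-τ)) dτ

Final answer: ∫₀ᵗ 6τ·sin(4(t-τ)) dτ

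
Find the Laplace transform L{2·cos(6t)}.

L{cos(ωt)} = s/(s² + ω²), so L{cos(6t)} = s/(s² + 36). Then L{2·cos(6t)} = 2·s/(s² + 36) = 2s/(s² + 36)

Final answer: 2s/(s² + 36)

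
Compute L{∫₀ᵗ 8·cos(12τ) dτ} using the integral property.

L{∫₀ᵗ f(τ)dτ} = F(s)/s with F(s) = 8s/(s² + 144), so the result is (8s/(s² + 144))/s = 8/(s² + 144)

Final answer: 8/(s² + 144)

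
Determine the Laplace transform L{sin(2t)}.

L{sin(ωt)} = ω/(s² + ω²), so L{sin(2t)} = 2/(s² + 4)

Final answer: 2/(s² + 4)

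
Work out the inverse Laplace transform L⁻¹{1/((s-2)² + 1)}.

Using frequency shift, L⁻¹{1/((s-2)² + 1)} = e^(2t)·sin(t)

Final answer: e^(2t)·sin(t)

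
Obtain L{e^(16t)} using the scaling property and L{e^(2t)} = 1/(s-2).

Using L{f(at)} = (1/a)F(s/a) with a=8 and f(t) = e^(2t): L{e^(16t)} = (1/8) · 1/((s/8)-2) = (1/8) · 8/(s-16) = 1/(s-16)

Final answer: 1/(s-16)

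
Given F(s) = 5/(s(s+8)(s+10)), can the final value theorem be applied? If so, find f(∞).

Poles of sF(s) = 5/((s+8)(s+10)) are at s = -8 and s = -10, both in the left half-plane. Theorem applies. f(∞) = lim_{s→0} sF(s) = 5/(8·10) = 1/16

Final answer: 1/16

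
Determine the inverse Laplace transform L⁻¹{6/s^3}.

L⁻¹{n!/s^(n+1)} = t^n with n=2. So L⁻¹{2/s^3} = t^2, and L⁻¹{6/s^3} = (6/2)·t^2 = 3·t^2

Final answer: 3·t^2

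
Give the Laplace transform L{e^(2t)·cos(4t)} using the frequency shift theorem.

Frequency shift: L{e^(at)f(t)} = F(s-a). L{e^(2t)·cos(4t)} = (s-2)/((s-2)² + 16)

Final answer: (s-2)/((s-2)² + 16)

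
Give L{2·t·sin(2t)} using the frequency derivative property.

L{sin(2t)} = 2/(s² + 4). By L{t·f(t)} = -F'(s): -d/ds[2/(s² + 4)] = -(2)·(-2s)/(s² + 4)² = 4s/(s² + 4)². Then L{2·t·sin(2t)} = 2·4s/(s² + 4)² = 8s/(s² + 4)²

Final answer: 8s/(s² + 4)²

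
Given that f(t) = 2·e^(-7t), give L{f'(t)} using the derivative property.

f(0) = 2, F(s) = 2/(s+7). L{f'(t)} = s·F(s) - f(0) = 2s/(s+7) - 2 = (2s - 2(s+7))/(s+7) = -14/(s+7)

Final answer: -14/(s+7)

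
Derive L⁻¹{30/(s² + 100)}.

This is the form c·a/(s² + a²) with a = 10, c = 3. L⁻¹ = 3·sin(10t)

Final answer: 3·sin(10t)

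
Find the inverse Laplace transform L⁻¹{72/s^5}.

L⁻¹{n!/s^(n+1)} = t^n with n=4. So L⁻¹{24/s^5} = t^4, and L⁻¹{72/s^5} = (72/24)·t^4 = 3·t^4

Final answer: 3·t^4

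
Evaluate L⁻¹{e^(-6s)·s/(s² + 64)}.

L⁻¹{s/(s² + 64)} = cos(8t). By the time shift theorem, L⁻¹{e^(-as)F(s)} = u(t-a)f(t-a) with a=6, so L⁻¹{e^(-6s)·s/(s² + 64)} = u(t-6)·cos(8(t-6))

Final answer: u(t-6)·cos(8(t-6))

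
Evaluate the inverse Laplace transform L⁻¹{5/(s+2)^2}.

L⁻¹{n!/(s-a)^(n+1)} = t^n·e^(at) with n=1, a=-2. So L⁻¹{1/(s+2)^2} = t·e^(-2t), and L⁻¹{5/(s+2)^2} = (5/1)·t·e^(-2t) = 5·t·e^(-2t)

Final answer: 5·t·e^(-2t)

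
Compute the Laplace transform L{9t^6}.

L{9t^6} = 9 · L{t^6} = 9 · 720/s^7 = 6480/s^7

Final answer: 6480/s^7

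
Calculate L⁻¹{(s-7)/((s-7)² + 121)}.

Using frequency shift: L⁻¹{(s-a)/((s-a)² + b²)} = e^(at)cos(bt). Here a=7, b=11

Final answer: e^(7t)·cos(11t)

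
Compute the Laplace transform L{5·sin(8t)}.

L{sin(ωt)} = ω/(s² + ω²), so L{sin(8t)} = 8/(s² + 64). Then L{5·sin(8t)} = 5·8/(s² + 64) = 40/(s² + 64)

Final answer: 40/(s² + 64)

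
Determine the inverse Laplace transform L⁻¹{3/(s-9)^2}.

L⁻¹{n!/(s-a)^(n+1)} = t^n·e^(at) with n=1, a=9. So L⁻¹{1/(s-9)^2} = t·e^(9t), and L⁻¹{3/(s-9)^2} = (3/1)·t·e^(9t) = 3·t·e^(9t)

Final answer: 3·t·e^(9t)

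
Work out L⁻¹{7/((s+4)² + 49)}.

Form: b/((s-a)² + b²) → e^(at)sin(bt). With a=-4, b=7

Final answer: e^(-4t)·sin(7t)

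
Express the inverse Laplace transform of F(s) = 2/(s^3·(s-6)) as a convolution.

2/(s^3·(s-6)) = (2/s^3)·(1/(s-6)) = L{t^2}·L{e^(6t)}. So f(t) = t^2*e^(6t) = ∫₀ᵗ τ^2·e^(6(t-τ)) dτ

Final answer: ∫₀ᵗ τ^2·e^(6(t-τ)) dτ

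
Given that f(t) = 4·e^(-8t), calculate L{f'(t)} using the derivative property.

f(0) = 4, F(s) = 4/(s+8). L{f'(t)} = s·F(s) - f(0) = 4s/(s+8) - 4 = (4s - 4(s+8))/(s+8) = -32/(s+8)

Final answer: -32/(s+8)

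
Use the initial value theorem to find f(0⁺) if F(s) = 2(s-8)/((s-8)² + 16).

f(0⁺) = lim_{s→∞} sF(s) = lim_{s→∞} 2s(s-8)/((s-8)² + 16) = 2

Final answer: 2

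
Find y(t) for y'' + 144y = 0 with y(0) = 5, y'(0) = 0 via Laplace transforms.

L{y''} + 144L{y} = 0. s²Y - 5s - 0 + 144Y = 0. Y(s² + 144) = 5s. Y = (5s)/(s² + 144). Inverting: y(t) = 5cos(12t)

Final answer: y(t) = 5cos(12t)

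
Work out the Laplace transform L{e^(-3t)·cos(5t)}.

L{e^(at)·cos(ωt)} = (s-a)/((s-a)² + ω²), so L{e^(-3t)·cos(5t)} = (s+3)/((s+3)² + 25)

Final answer: (s+3)/((s+3)² + 25)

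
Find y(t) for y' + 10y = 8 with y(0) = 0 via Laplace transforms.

sY + 10Y = 8/s. Y = 8/(s(s+10)). Partial fractions: Y = 4/5/s - 4/5/(s+10)

Final answer: y(t) = 4/5(1 - e^(-10t))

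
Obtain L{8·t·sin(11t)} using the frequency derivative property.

L{sin(11t)} = 11/(s² + 121). By L{t·f(t)} = -F'(s): -d/ds[11/(s² + 121)] = -(11)·(-2s)/(s² + 121)² = 22s/(s² + 121)². Then L{8·t·sin(11t)} = 8·22s/(s² + 121)² = 176s/(s² + 121)²

Final answer: 176s/(s² + 121)²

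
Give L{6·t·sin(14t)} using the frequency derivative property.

L{sin(14t)} = 14/(s² + 196). By L{t·f(t)} = -F'(s): -d/ds[14/(s² + 196)] = -(14)·(-2s)/(s² + 196)² = 28s/(s² + 196)². Then L{6·t·sin(14t)} = 6·28s/(s² + 196)² = 168s/(s² + 196)²

Final answer: 168s/(s² + 196)²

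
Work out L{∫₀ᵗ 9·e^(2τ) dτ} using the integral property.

L{∫₀ᵗ f(τ)dτ} = F(s)/s with F(s) = 9/(s-2), so L{∫₀ᵗ 9·e^(2τ) dτ} = 9/(s(s-2))

Final answer: 9/(s(s-2))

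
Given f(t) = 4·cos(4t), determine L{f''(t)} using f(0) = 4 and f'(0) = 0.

F(s) = 4s/(s² + 16). L{f''(t)} = s²F(s) - sf(0) - f'(0) = 4s³/(s² + 16) - 4s = (4s³ - 4s(s² + 16))/(s² + 16) = -64s/(s² + 16)

Final answer: -64s/(s² + 16)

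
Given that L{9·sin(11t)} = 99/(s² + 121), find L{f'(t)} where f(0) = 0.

L{f'(t)} = s·F(s) - f(0) = s·99/(s² + 121) - 0 = 99s/(s² + 121)

Final answer: 99s/(s² + 121)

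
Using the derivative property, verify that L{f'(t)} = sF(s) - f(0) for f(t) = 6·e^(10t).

f'(t) = 60e^(10t). Direct: L{f'(t)} = 60/(s-10). Property: s·6/(s-10) - 6 = (6s - 6(s-10))/(s-10) = 60/(s-10). ✓

Final answer: 60/(s-10)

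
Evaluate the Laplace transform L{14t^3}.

L{14t^3} = 14 · L{t^3} = 14 · 6/s^4 = 84/s^4

Final answer: 84/s^4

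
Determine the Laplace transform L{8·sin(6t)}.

L{sin(ωt)} = ω/(s² + ω²), so L{sin(6t)} = 6/(s² + 36). Then L{8·sin(6t)} = 8·6/(s² + 36) = 48/(s² + 36)

Final answer: 48/(s² + 36)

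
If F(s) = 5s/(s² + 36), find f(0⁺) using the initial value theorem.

f(0⁺) = lim_{s→∞} s·5s/(s² + 36) = lim_{s→∞} 5s²/(s² + 36) = 5

Final answer: 5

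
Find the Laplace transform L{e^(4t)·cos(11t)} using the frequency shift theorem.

Frequency shift: L{e^(at)f(t)} = F(s-a). L{e^(4t)·cos(11t)} = (s-4)/((s-4)² + 121)

Final answer: (s-4)/((s-4)² + 121)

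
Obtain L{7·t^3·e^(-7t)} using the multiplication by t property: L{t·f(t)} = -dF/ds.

Using L{t^n·e^(at)} = n!/(s-a)^(n+1), L{t^3·e^(-7t)} = 6/(s+7)^4, so L{7·t^3·e^(-7t)} = 7·6/(s+7)^4 = 42/(s+7)^4

Final answer: 42/(s+7)^4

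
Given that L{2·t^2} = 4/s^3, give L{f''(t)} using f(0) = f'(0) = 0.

L{f''(t)} = s²F(s) - sf(0) - f'(0) = s²·4/s^3 - 0 - 0 = 4/s

Final answer: 4/s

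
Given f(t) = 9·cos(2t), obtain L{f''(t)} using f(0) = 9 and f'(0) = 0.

F(s) = 9s/(s² + 4). L{f''(t)} = s²F(s) - sf(0) - f'(0) = 9s³/(s² + 4) - 9s = (9s³ - 9s(s² + 4))/(s² + 4) = -36s/(s² + 4)

Final answer: -36s/(s² + 4)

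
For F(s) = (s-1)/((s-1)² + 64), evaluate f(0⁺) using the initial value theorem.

f(0⁺) = lim_{s→∞} sF(s) = lim_{s→∞} s(s-1)/((s-1)² + 64) = 1

Final answer: 1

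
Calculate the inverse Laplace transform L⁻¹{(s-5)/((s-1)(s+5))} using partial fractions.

Using partial fractions, f(t) = (-4e^t + 10e^(-5t))/6

Final answer: (-4e^t + 10e^(-5t))/6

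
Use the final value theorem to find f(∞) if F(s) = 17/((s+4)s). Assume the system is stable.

f(∞) = lim_{s→0} sF(s) = lim_{s→0} 17/(s+4) = 17/4

Final answer: 17/4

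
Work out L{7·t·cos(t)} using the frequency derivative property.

L{cos(t)} = s/(s² + 1). Derivative: d/ds[s/(s² + 1)] = [(s² + 1) - s·2s]/(s² + 1)² = (1 - s²)/(s² + 1)². So L{t·cos(t)} = -F'(s) = (s² - 1)/(s² + 1)². Then L{7·t·cos(t)} = 7·(s² - 1)/(s² + 1)²

Final answer: 7·(s² - 1)/(s² + 1)²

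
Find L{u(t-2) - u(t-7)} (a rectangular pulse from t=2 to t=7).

L{u(t-a)} = e^(-as)/s. L{u(t-2) - u(t-7)} = (e^(-2s) - e^(-7s))/s

Final answer: (e^(-2s) - e^(-7s))/s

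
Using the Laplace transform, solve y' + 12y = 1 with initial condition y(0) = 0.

sY + 12Y = 1/s. Y = 1/(s(s+12)). Partial fractions: Y = 1/12/s - 1/12/(s+12)

Final answer: y(t) = 1/12(1 - e^(-12t))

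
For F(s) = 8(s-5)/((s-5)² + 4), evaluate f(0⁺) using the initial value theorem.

f(0⁺) = lim_{s→∞} sF(s) = lim_{s→∞} 8s(s-5)/((s-5)² + 4) = 8

Final answer: 8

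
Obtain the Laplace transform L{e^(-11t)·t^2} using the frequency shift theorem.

L{e^(at)·t^n} = n!/(s-a)^(n+1), so L{e^(-11t)·t^2} = 2/(s+11)^3

Final answer: 2/(s+11)^3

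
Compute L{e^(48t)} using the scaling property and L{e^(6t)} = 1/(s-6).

Using L{f(at)} = (1/a)F(s/a) with a=8 and f(t) = e^(6t): L{e^(48t)} = (1/8) · 1/((s/8)-6) = (1/8) · 8/(s-48) = 1/(s-48)

Final answer: 1/(s-48)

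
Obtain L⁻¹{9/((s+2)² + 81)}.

Form: b/((s-a)² + b²) → e^(at)sin(bt). With a=-2, b=9

Final answer: e^(-2t)·sin(9t)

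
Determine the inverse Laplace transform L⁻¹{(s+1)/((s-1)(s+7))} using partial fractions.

Using partial fractions, f(t) = (2e^t + 6e^(-7t))/8

Final answer: (2e^t + 6e^(-7t))/8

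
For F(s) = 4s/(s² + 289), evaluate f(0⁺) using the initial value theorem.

f(0⁺) = lim_{s→∞} s·4s/(s² + 289) = lim_{s→∞} 4s²/(s² + 289) = 4

Final answer: 4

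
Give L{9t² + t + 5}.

L{9t² + t + 5} = 9·2/s³ + 1/s² + 5/s = 18/s³ + 1/s² + 5/s

Final answer: 18/s³ + 1/s² + 5/s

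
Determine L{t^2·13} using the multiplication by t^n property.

L{13} = 13/s. d^1/ds^1[1/s] = -1/s². d^2/ds^2[1/s] = 2/s^3. So L{t^2} = (-1)^{2}·2/s^3 = 2/s^3. Then L{t^2·13} = 13·2/s^3 = 26/s^3

Final answer: 26/s^3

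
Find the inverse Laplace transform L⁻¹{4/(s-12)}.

L⁻¹{1/(s-a)} = e^(at), so L⁻¹{1/(s-12)} = e^(12t), and L⁻¹{4/(s-12)} = 4·e^(12t)

Final answer: 4·e^(12t)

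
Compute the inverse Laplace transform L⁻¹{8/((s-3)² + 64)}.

Using frequency shift, L⁻¹{8/((s-3)² + 64)} = e^(3t)·sin(8t)

Final answer: e^(3t)·sin(8t)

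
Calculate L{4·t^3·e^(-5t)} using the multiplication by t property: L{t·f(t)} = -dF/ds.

Using L{t^n·e^(at)} = n!/(s-a)^(n+1), L{t^3·e^(-5t)} = 6/(s+5)^4, so L{4·t^3·e^(-5t)} = 4·6/(s+5)^4 = 24/(s+5)^4

Final answer: 24/(s+5)^4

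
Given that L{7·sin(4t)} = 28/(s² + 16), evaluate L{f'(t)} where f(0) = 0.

L{f'(t)} = s·F(s) - f(0) = s·28/(s² + 16) - 0 = 28s/(s² + 16)

Final answer: 28s/(s² + 16)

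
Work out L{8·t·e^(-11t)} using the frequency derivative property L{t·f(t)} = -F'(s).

L{e^(-11t)} = 1/(s+11). By frequency derivative: L{t·e^(-11t)} = -d/ds[1/(s+11)] = -(-1)/(s+11)² = 1/(s+11)². Then L{8·t·e^(-11t)} = 8·1/(s+11)² = 8/(s+11)²

Final answer: 8/(s+11)²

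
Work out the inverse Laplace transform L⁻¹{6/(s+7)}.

L⁻¹{1/(s-a)} = e^(at), so L⁻¹{1/(s+7)} = e^(-7t), and L⁻¹{6/(s+7)} = 6·e^(-7t)

Final answer: 6·e^(-7t)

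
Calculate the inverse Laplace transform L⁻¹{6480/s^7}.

L⁻¹{n!/s^(n+1)} = t^n with n=6. So L⁻¹{720/s^7} = t^6, and L⁻¹{6480/s^7} = (6480/720)·t^6 = 9·t^6

Final answer: 9·t^6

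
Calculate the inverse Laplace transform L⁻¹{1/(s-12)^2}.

L⁻¹{n!/(s-a)^(n+1)} = t^n·e^(at), so L⁻¹{1/(s-12)^2} = t·e^(12t)

Final answer: t·e^(12t)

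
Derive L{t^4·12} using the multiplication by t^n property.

L{12} = 12/s. d^1/ds^1[1/s] = -1/s². d^2/ds^2[1/s] = 2/s^3. d^3/ds^3[1/s] = -6/s^4. d^4/ds^4[1/s] = 24/s^5. So L{t^4} = (-1)^{4}·24/s^5 = 24/s^5. Then L{t^4·12} = 12·24/s^5 = 288/s^5

Final answer: 288/s^5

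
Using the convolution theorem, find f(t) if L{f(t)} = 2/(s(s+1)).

2/(s(s+1)) = (2/s)·(1/(s+1)) = L{2}·L{e^(-t)}. By convolution, f(t) = 2*e^(-t) = ∫₀ᵗ 2·e^(-τ) dτ = 2·(1 - e^(-t))/1

Final answer: 2·(1 - e^(-t))/1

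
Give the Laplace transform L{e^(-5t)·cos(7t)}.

L{e^(at)·cos(ωt)} = (s-a)/((s-a)² + ω²), so L{e^(-5t)·cos(7t)} = (s+5)/((s+5)² + 49)

Final answer: (s+5)/((s+5)² + 49)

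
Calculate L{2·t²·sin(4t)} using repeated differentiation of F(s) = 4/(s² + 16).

F(s) = 4/(s² + 16). F'(s) = -8s/(s² + 16)². F''(s) = -8(16 - 3s²)/(s² + 16)³ = (24s² - 128)/(s² + 16)³. So L{t²·sin(4t)} = (-1)² F''(s) = (24s² - 128)/(s² + 16)³. Then L{2·t²·sin(4t)} = 2·(24s² - 128)/(s² + 16)³ = (48s² - 256)/(s² + 16)³

Final answer: (48s² - 256)/(s² + 16)³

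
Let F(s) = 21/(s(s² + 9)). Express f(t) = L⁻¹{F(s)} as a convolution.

21/(s(s² + 9)) = (1/s)·(21/(s² + 9)) = L{1}·L{7·sin(3t)}. So f(t) = 1*(7·sin(3t)) = ∫₀ᵗ 7·sin(3τ) dτ

Final answer: ∫₀ᵗ 7·sin(3τ) dτ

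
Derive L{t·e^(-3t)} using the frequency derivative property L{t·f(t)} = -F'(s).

L{e^(-3t)} = 1/(s+3). By frequency derivative: L{t·e^(-3t)} = -d/ds[1/(s+3)] = -(-1)/(s+3)² = 1/(s+3)²

Final answer: 1/(s+3)²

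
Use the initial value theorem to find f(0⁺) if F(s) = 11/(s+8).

f(0⁺) = lim_{s→∞} s·11/(s+8) = lim_{s→∞} 11s/(s+8) = 11

Final answer: 11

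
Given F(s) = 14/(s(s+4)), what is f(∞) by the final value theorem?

f(∞) = lim_{s→0} s·14/(s(s+4)) = lim_{s→0} 14/(s+4) = 14/4 = 7/2

Final answer: 7/2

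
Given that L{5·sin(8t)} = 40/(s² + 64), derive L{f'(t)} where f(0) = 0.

L{f'(t)} = s·F(s) - f(0) = s·40/(s² + 64) - 0 = 40s/(s² + 64)

Final answer: 40s/(s² + 64)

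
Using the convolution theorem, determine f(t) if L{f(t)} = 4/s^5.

4/s^5 = (4/s)·(1/s^4) = L{4}·L{t^3/6}. By convolution, f(t) = 4*t^3/6 = ∫₀ᵗ 4·τ^3/6 dτ = 4·t^4/24

Final answer: 4·t^4/24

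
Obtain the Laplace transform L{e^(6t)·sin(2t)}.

L{e^(at)·sin(ωt)} = ω/((s-a)² + ω²), so L{e^(6t)·sin(2t)} = 2/((s-6)² + 4)

Final answer: 2/((s-6)² + 4)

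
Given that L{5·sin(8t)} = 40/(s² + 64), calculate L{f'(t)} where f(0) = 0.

L{f'(t)} = s·F(s) - f(0) = s·40/(s² + 64) - 0 = 40s/(s² + 64)

Final answer: 40s/(s² + 64)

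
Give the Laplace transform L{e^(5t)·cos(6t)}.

L{e^(at)·cos(ωt)} = (s-a)/((s-a)² + ω²), so L{e^(5t)·cos(6t)} = (s-5)/((s-5)² + 36)

Final answer: (s-5)/((s-5)² + 36)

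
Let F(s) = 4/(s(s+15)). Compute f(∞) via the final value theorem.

f(∞) = lim_{s→0} s·4/(s(s+15)) = lim_{s→0} 4/(s+15) = 4/15 = 4/15

Final answer: 4/15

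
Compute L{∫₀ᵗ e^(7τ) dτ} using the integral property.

L{∫₀ᵗ f(τ)dτ} = F(s)/s with F(s) = 1/(s-7), so L{∫₀ᵗ e^(7τ) dτ} = 1/(s(s-7))

Final answer: 1/(s(s-7))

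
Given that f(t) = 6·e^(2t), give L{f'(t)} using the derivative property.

f(0) = 6, F(s) = 6/(s-2). L{f'(t)} = s·F(s) - f(0) = 6s/(s-2) - 6 = (6s - 6(s-2))/(s-2) = 12/(s-2)

Final answer: 12/(s-2)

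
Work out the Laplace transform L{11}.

L{11} = 11 · L{1} = 11/s

Final answer: 11/s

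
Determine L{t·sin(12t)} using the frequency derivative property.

L{sin(12t)} = 12/(s² + 144). By L{t·f(t)} = -F'(s): -d/ds[12/(s² + 144)] = -(12)·(-2s)/(s² + 144)² = 24s/(s² + 144)²

Final answer: 24s/(s² + 144)²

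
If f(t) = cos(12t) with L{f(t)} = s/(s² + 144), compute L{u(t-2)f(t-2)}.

Time shift theorem: L{u(t-a)f(t-a)} = e^(-as)F(s). Here a=2, F(s) = s/(s² + 144), so L{u(t-2)f(t-2)} = e^(-2s)·s/(s² + 144)

Final answer: e^(-2s)·s/(s² + 144)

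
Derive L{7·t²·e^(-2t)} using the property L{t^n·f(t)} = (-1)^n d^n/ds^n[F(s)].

L{e^(-2t)} = 1/(s+2). d/ds[1/(s+2)] = -1/(s+2)². d²/ds²[1/(s+2)] = 2/(s+2)³. So L{t²·e^(-2t)} = (-1)² · 2/(s+2)³ = 2/(s+2)³. Then L{7·t²·e^(-2t)} = 7·2/(s+2)³ = 14/(s+2)³

Final answer: 14/(s+2)³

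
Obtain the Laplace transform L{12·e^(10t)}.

L{e^(at)} = 1/(s-a), so L{e^(10t)} = 1/(s-10). Then L{12·e^(10t)} = 12/(s-10)

Final answer: 12/(s-10)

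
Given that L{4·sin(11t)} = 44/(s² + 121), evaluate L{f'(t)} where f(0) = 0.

L{f'(t)} = s·F(s) - f(0) = s·44/(s² + 121) - 0 = 44s/(s² + 121)

Final answer: 44s/(s² + 121)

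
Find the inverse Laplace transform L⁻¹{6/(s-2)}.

L⁻¹{1/(s-a)} = e^(at), so L⁻¹{1/(s-2)} = e^(2t), and L⁻¹{6/(s-2)} = 6·e^(2t)

Final answer: 6·e^(2t)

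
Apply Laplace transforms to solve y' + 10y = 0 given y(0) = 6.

L{y'} + 10L{y} = 0. sY - 6 + 10Y = 0. Y(s+10) = 6. Y = 6/(s+10)

Final answer: y(t) = 6e^(-10t)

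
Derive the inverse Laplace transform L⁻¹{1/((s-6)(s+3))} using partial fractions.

Decompose: A/(s-6) + B/(s+3). A = 1/9, B = -1/9. f(t) = (e^(6t) - e^(-3t))/9

Final answer: (e^(6t) - e^(-3t))/9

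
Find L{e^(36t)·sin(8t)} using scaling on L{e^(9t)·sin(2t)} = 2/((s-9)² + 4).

Scaling with a=4: L{e^(36t)·sin(8t)} = (1/4) · 2/((s/4-9)² + 4). Simplifying: 8/((s-36)² + 64)

Final answer: 8/((s-36)² + 64)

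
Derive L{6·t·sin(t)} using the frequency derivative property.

L{sin(t)} = 1/(s² + 1). By L{t·f(t)} = -F'(s): -d/ds[1/(s² + 1)] = -(1)·(-2s)/(s² + 1)² = 2s/(s² + 1)². Then L{6·t·sin(t)} = 6·2s/(s² + 1)² = 12s/(s² + 1)²

Final answer: 12s/(s² + 1)²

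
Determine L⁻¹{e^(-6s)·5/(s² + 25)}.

L⁻¹{5/(s² + 25)} = sin(5t). By the time shift theorem, L⁻¹{e^(-as)F(s)} = u(t-a)f(t-a) with a=6, so L⁻¹{e^(-6s)·5/(s² + 25)} = u(t-6)·sin(5(t-6))

Final answer: u(t-6)·sin(5(t-6))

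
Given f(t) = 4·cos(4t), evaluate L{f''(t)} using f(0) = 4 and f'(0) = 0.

F(s) = 4s/(s² + 16). L{f''(t)} = s²F(s) - sf(0) - f'(0) = 4s³/(s² + 16) - 4s = (4s³ - 4s(s² + 16))/(s² + 16) = -64s/(s² + 16)

Final answer: -64s/(s² + 16)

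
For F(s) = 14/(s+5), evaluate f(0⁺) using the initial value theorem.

f(0⁺) = lim_{s→∞} s·14/(s+5) = lim_{s→∞} 14s/(s+5) = 14

Final answer: 14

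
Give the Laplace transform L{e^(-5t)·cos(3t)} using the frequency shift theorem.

Frequency shift: L{e^(at)f(t)} = F(s-a). L{e^(-5t)·cos(3t)} = (s+5)/((s+5)² + 9)

Final answer: (s+5)/((s+5)² + 9)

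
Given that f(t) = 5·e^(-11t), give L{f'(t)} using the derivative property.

f(0) = 5, F(s) = 5/(s+11). L{f'(t)} = s·F(s) - f(0) = 5s/(s+11) - 5 = (5s - 5(s+11))/(s+11) = -55/(s+11)

Final answer: -55/(s+11)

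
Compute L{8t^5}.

L{t^n} = n!/s^(n+1). So L{8t^5} = 8·5!/s^6 = 960/s^6

Final answer: 960/s^6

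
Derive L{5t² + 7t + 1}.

L{5t² + 7t + 1} = 5·2/s³ + 7/s² + 1/s = 10/s³ + 7/s² + 1/s

Final answer: 10/s³ + 7/s² + 1/s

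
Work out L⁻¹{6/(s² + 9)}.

This is the form c·a/(s² + a²) with a = 3, c = 2. L⁻¹ = 2·sin(3t)

Final answer: 2·sin(3t)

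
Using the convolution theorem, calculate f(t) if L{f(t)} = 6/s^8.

6/s^8 = (6/s)·(1/s^7) = L{6}·L{t^6/720}. By convolution, f(t) = 6*t^6/720 = ∫₀ᵗ 6·τ^6/720 dτ = 6·t^7/5040

Final answer: 6·t^7/5040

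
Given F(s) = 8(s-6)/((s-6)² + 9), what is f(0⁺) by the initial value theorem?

f(0⁺) = lim_{s→∞} sF(s) = lim_{s→∞} 8s(s-6)/((s-6)² + 9) = 8

Final answer: 8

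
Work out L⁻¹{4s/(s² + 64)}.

This is the form c·s/(s² + a²) with a = 8, c = 4. L⁻¹ = 4·cos(8t)

Final answer: 4·cos(8t)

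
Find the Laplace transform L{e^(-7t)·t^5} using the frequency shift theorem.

L{e^(at)·t^n} = n!/(s-a)^(n+1), so L{e^(-7t)·t^5} = 120/(s+7)^6

Final answer: 120/(s+7)^6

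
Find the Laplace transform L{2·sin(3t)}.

L{sin(ωt)} = ω/(s² + ω²), so L{sin(3t)} = 3/(s² + 9). Then L{2·sin(3t)} = 2·3/(s² + 9) = 6/(s² + 9)

Final answer: 6/(s² + 9)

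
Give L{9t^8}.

L{t^n} = n!/s^(n+1). So L{9t^8} = 9·8!/s^9 = 362880/s^9

Final answer: 362880/s^9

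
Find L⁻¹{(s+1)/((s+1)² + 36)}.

Using frequency shift: L⁻¹{(s-a)/((s-a)² + b²)} = e^(at)cos(bt). Here a=-1, b=6

Final answer: e^(-t)·cos(6t)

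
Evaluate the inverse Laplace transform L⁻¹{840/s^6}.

L⁻¹{n!/s^(n+1)} = t^n with n=5. So L⁻¹{120/s^6} = t^5, and L⁻¹{840/s^6} = (840/120)·t^5 = 7·t^5

Final answer: 7·t^5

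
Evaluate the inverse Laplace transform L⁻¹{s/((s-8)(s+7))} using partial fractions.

Using partial fractions, f(t) = (8e^(8t) + 7e^(-7t))/15

Final answer: (8e^(8t) + 7e^(-7t))/15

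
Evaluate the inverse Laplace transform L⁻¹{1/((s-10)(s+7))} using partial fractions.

Decompose: A/(s-10) + B/(s+7). A = 1/17, B = -1/17. f(t) = (e^(10t) - e^(-7t))/17

Final answer: (e^(10t) - e^(-7t))/17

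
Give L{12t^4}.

L{t^n} = n!/s^(n+1). So L{12t^4} = 12·4!/s^5 = 288/s^5

Final answer: 288/s^5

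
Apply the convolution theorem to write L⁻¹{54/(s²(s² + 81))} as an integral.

54/(s²(s² + 81)) = (1/s²)·(54/(s² + 81)) = L{t}·L{6·sin(9t)}. So f(t) = t*(6·sin(9t)) = ∫₀ᵗ 6τ·sin(9(t-τ)) dτ

Final answer: ∫₀ᵗ 6τ·sin(9(t-τ)) dτ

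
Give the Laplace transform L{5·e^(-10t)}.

L{e^(at)} = 1/(s-a), so L{e^(-10t)} = 1/(s+10). Then L{5·e^(-10t)} = 5/(s+10)

Final answer: 5/(s+10)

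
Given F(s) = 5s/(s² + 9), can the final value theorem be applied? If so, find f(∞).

The final value theorem requires all poles of sF(s) in the left half-plane. sF(s) = 5s²/(s² + 9) has poles at s = ±3i (imaginary axis). Theorem does NOT apply (oscillatory system).

Final answer: Not applicable (oscillatory)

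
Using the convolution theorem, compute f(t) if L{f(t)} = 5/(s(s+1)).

5/(s(s+1)) = (5/s)·(1/(s+1)) = L{5}·L{e^(-t)}. By convolution, f(t) = 5*e^(-t) = ∫₀ᵗ 5·e^(-τ) dτ = 5·(1 - e^(-t))/1

Final answer: 5·(1 - e^(-t))/1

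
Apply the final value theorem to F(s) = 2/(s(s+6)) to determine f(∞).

f(∞) = lim_{s→0} s·2/(s(s+6)) = lim_{s→0} 2/(s+6) = 2/6 = 1/3

Final answer: 1/3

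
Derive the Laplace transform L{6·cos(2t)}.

L{cos(ωt)} = s/(s² + ω²), so L{cos(2t)} = s/(s² + 4). Then L{6·cos(2t)} = 6·s/(s² + 4) = 6s/(s² + 4)

Final answer: 6s/(s² + 4)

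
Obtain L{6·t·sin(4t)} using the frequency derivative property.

L{sin(4t)} = 4/(s² + 16). By L{t·f(t)} = -F'(s): -d/ds[4/(s² + 16)] = -(4)·(-2s)/(s² + 16)² = 8s/(s² + 16)². Then L{6·t·sin(4t)} = 6·8s/(s² + 16)² = 48s/(s² + 16)²

Final answer: 48s/(s² + 16)²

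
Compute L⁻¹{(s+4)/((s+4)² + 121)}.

Using frequency shift: L⁻¹{(s-a)/((s-a)² + b²)} = e^(at)cos(bt). Here a=-4, b=11

Final answer: e^(-4t)·cos(11t)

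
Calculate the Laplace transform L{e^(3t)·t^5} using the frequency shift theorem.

L{e^(at)·t^n} = n!/(s-a)^(n+1), so L{e^(3t)·t^5} = 120/(s-3)^6

Final answer: 120/(s-3)^6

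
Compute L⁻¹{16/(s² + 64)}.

This is the form c·a/(s² + a²) with a = 8, c = 2. L⁻¹ = 2·sin(8t)

Final answer: 2·sin(8t)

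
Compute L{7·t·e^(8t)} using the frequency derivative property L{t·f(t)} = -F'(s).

L{e^(8t)} = 1/(s-8). By frequency derivative: L{t·e^(8t)} = -d/ds[1/(s-8)] = -(-1)/(s-8)² = 1/(s-8)². Then L{7·t·e^(8t)} = 7·1/(s-8)² = 7/(s-8)²

Final answer: 7/(s-8)²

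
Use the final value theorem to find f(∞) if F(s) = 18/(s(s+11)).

f(∞) = lim_{s→0} s·18/(s(s+11)) = lim_{s→0} 18/(s+11) = 18/11 = 18/11

Final answer: 18/11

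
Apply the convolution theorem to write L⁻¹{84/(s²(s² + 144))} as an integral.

84/(s²(s² + 144)) = (1/s²)·(84/(s² + 144)) = L{t}·L{7·sin(12t)}. So f(t) = t*(7·sin(12t)) = ∫₀ᵗ 7τ·sin(12(t-τ)) dτ

Final answer: ∫₀ᵗ 7τ·sin(12(t-τ)) dτ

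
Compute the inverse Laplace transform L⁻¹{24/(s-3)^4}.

L⁻¹{n!/(s-a)^(n+1)} = t^n·e^(at) with n=3, a=3. So L⁻¹{6/(s-3)^4} = t^3·e^(3t), and L⁻¹{24/(s-3)^4} = (24/6)·t^3·e^(3t) = 4·t^3·e^(3t)

Final answer: 4·t^3·e^(3t)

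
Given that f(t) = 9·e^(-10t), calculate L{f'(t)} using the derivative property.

f(0) = 9, F(s) = 9/(s+10). L{f'(t)} = s·F(s) - f(0) = 9s/(s+10) - 9 = (9s - 9(s+10))/(s+10) = -90/(s+10)

Final answer: -90/(s+10)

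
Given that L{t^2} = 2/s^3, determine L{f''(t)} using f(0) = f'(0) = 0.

L{f''(t)} = s²F(s) - sf(0) - f'(0) = s²·2/s^3 - 0 - 0 = 2/s

Final answer: 2/s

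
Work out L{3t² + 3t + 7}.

L{3t² + 3t + 7} = 3·2/s³ + 3/s² + 7/s = 6/s³ + 3/s² + 7/s

Final answer: 6/s³ + 3/s² + 7/s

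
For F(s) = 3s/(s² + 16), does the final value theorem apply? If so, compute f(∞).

The final value theorem requires all poles of sF(s) in the left half-plane. sF(s) = 3s²/(s² + 16) has poles at s = ±4i (imaginary axis). Theorem does NOT apply (oscillatory system).

Final answer: Not applicable (oscillatory)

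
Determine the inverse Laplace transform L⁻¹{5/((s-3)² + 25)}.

Using frequency shift, L⁻¹{5/((s-3)² + 25)} = e^(3t)·sin(5t)

Final answer: e^(3t)·sin(5t)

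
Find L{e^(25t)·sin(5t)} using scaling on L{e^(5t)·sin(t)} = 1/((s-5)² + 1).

Scaling with a=5: L{e^(25t)·sin(5t)} = (1/5) · 1/((s/5-5)² + 1). Simplifying: 5/((s-25)² + 25)

Final answer: 5/((s-25)² + 25)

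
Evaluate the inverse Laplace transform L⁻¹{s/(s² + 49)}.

L⁻¹{s/(s² + 49)} = cos(7t)

Final answer: cos(7t)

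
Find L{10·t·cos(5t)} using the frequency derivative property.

L{cos(5t)} = s/(s² + 25). Derivative: d/ds[s/(s² + 25)] = [(s² + 25) - s·2s]/(s² + 25)² = (25 - s²)/(s² + 25)². So L{t·cos(5t)} = -F'(s) = (s² - 25)/(s² + 25)². Then L{10·t·cos(5t)} = 10·(s² - 25)/(s² + 25)²

Final answer: 10·(s² - 25)/(s² + 25)²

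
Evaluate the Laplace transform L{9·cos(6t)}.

L{cos(ωt)} = s/(s² + ω²), so L{cos(6t)} = s/(s² + 36). Then L{9·cos(6t)} = 9·s/(s² + 36) = 9s/(s² + 36)

Final answer: 9s/(s² + 36)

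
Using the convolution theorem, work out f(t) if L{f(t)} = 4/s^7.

4/s^7 = (4/s)·(1/s^6) = L{4}·L{t^5/120}. By convolution, f(t) = 4*t^5/120 = ∫₀ᵗ 4·τ^5/120 dτ = 4·t^6/720

Final answer: 4·t^6/720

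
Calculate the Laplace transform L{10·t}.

L{t^n} = n!/s^(n+1), so L{t} = 1/s^2. Then L{10·t} = 10·1/s^2 = 10/s^2

Final answer: 10/s^2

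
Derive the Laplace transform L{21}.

L{21} = 21 · L{1} = 21/s

Final answer: 21/s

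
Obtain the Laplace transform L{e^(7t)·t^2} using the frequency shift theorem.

L{e^(at)·t^n} = n!/(s-a)^(n+1), so L{e^(7t)·t^2} = 2/(s-7)^3

Final answer: 2/(s-7)^3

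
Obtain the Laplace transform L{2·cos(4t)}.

L{cos(ωt)} = s/(s² + ω²), so L{cos(4t)} = s/(s² + 16). Then L{2·cos(4t)} = 2·s/(s² + 16) = 2s/(s² + 16)

Final answer: 2s/(s² + 16)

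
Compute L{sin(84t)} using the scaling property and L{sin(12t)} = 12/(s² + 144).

Using L{f(at)} = (1/a)F(s/a) with a=7: L{sin(84t)} = (1/7) · 12/((s/7)² + 144) = (1/7) · 12·49/(s² + 7056) = 84/(s² + 7056)

Final answer: 84/(s² + 7056)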